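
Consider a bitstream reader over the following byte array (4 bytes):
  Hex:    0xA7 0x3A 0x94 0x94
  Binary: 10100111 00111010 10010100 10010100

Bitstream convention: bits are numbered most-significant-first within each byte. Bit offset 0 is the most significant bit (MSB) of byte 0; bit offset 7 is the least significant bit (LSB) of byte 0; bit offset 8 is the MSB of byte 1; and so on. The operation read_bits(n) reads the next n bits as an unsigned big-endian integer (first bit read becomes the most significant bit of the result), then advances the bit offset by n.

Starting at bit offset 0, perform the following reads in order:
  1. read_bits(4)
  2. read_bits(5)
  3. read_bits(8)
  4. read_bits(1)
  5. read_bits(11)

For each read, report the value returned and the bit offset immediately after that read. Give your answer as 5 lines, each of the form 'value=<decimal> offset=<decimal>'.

Answer: value=10 offset=4
value=14 offset=9
value=117 offset=17
value=0 offset=18
value=658 offset=29

Derivation:
Read 1: bits[0:4] width=4 -> value=10 (bin 1010); offset now 4 = byte 0 bit 4; 28 bits remain
Read 2: bits[4:9] width=5 -> value=14 (bin 01110); offset now 9 = byte 1 bit 1; 23 bits remain
Read 3: bits[9:17] width=8 -> value=117 (bin 01110101); offset now 17 = byte 2 bit 1; 15 bits remain
Read 4: bits[17:18] width=1 -> value=0 (bin 0); offset now 18 = byte 2 bit 2; 14 bits remain
Read 5: bits[18:29] width=11 -> value=658 (bin 01010010010); offset now 29 = byte 3 bit 5; 3 bits remain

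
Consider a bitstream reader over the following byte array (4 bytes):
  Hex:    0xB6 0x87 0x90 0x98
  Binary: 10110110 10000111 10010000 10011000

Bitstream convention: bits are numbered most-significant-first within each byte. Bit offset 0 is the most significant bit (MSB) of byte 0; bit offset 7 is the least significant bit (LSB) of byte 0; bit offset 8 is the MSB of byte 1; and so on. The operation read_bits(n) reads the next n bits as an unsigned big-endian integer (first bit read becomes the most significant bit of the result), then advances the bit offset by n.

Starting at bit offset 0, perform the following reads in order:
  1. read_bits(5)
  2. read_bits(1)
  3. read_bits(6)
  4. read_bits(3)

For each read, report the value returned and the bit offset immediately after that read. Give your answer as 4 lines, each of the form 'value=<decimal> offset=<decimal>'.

Read 1: bits[0:5] width=5 -> value=22 (bin 10110); offset now 5 = byte 0 bit 5; 27 bits remain
Read 2: bits[5:6] width=1 -> value=1 (bin 1); offset now 6 = byte 0 bit 6; 26 bits remain
Read 3: bits[6:12] width=6 -> value=40 (bin 101000); offset now 12 = byte 1 bit 4; 20 bits remain
Read 4: bits[12:15] width=3 -> value=3 (bin 011); offset now 15 = byte 1 bit 7; 17 bits remain

Answer: value=22 offset=5
value=1 offset=6
value=40 offset=12
value=3 offset=15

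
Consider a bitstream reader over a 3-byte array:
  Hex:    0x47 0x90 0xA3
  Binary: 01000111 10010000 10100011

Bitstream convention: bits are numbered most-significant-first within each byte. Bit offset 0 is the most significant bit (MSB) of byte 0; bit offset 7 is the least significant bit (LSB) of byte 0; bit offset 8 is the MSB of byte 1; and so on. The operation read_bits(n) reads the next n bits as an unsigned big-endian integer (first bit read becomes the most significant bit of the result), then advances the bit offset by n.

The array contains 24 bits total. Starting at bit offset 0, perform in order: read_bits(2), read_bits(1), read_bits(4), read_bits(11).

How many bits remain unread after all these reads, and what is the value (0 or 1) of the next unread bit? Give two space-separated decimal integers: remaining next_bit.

Read 1: bits[0:2] width=2 -> value=1 (bin 01); offset now 2 = byte 0 bit 2; 22 bits remain
Read 2: bits[2:3] width=1 -> value=0 (bin 0); offset now 3 = byte 0 bit 3; 21 bits remain
Read 3: bits[3:7] width=4 -> value=3 (bin 0011); offset now 7 = byte 0 bit 7; 17 bits remain
Read 4: bits[7:18] width=11 -> value=1602 (bin 11001000010); offset now 18 = byte 2 bit 2; 6 bits remain

Answer: 6 1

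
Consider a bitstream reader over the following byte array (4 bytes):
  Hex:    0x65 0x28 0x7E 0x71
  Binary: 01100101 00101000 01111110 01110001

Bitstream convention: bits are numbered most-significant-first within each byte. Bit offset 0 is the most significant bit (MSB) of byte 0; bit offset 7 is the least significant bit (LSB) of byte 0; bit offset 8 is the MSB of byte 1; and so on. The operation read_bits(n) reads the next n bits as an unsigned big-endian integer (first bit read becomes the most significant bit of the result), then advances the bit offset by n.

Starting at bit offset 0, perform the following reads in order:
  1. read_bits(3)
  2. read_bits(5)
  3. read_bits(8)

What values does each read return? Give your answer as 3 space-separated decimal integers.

Read 1: bits[0:3] width=3 -> value=3 (bin 011); offset now 3 = byte 0 bit 3; 29 bits remain
Read 2: bits[3:8] width=5 -> value=5 (bin 00101); offset now 8 = byte 1 bit 0; 24 bits remain
Read 3: bits[8:16] width=8 -> value=40 (bin 00101000); offset now 16 = byte 2 bit 0; 16 bits remain

Answer: 3 5 40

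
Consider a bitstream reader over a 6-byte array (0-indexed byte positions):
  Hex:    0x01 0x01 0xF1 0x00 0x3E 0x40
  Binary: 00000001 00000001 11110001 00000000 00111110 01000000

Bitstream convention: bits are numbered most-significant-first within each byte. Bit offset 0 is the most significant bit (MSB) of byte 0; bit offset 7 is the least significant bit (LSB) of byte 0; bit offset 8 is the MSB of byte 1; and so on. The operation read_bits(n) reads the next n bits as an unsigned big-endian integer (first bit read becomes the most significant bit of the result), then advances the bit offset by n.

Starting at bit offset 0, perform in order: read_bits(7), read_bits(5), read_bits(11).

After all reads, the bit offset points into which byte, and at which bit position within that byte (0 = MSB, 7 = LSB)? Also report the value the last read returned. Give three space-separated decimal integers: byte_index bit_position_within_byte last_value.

Read 1: bits[0:7] width=7 -> value=0 (bin 0000000); offset now 7 = byte 0 bit 7; 41 bits remain
Read 2: bits[7:12] width=5 -> value=16 (bin 10000); offset now 12 = byte 1 bit 4; 36 bits remain
Read 3: bits[12:23] width=11 -> value=248 (bin 00011111000); offset now 23 = byte 2 bit 7; 25 bits remain

Answer: 2 7 248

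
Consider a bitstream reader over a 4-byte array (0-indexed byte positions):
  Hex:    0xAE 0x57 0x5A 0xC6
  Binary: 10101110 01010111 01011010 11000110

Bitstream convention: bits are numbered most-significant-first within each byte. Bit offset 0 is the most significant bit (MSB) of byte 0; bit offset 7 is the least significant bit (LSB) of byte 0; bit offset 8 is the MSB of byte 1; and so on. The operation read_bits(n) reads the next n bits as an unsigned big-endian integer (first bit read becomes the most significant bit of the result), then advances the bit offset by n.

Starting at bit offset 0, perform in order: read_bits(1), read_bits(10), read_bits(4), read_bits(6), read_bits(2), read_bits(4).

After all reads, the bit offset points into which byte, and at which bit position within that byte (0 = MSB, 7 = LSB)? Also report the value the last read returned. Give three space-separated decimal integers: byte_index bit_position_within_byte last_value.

Read 1: bits[0:1] width=1 -> value=1 (bin 1); offset now 1 = byte 0 bit 1; 31 bits remain
Read 2: bits[1:11] width=10 -> value=370 (bin 0101110010); offset now 11 = byte 1 bit 3; 21 bits remain
Read 3: bits[11:15] width=4 -> value=11 (bin 1011); offset now 15 = byte 1 bit 7; 17 bits remain
Read 4: bits[15:21] width=6 -> value=43 (bin 101011); offset now 21 = byte 2 bit 5; 11 bits remain
Read 5: bits[21:23] width=2 -> value=1 (bin 01); offset now 23 = byte 2 bit 7; 9 bits remain
Read 6: bits[23:27] width=4 -> value=6 (bin 0110); offset now 27 = byte 3 bit 3; 5 bits remain

Answer: 3 3 6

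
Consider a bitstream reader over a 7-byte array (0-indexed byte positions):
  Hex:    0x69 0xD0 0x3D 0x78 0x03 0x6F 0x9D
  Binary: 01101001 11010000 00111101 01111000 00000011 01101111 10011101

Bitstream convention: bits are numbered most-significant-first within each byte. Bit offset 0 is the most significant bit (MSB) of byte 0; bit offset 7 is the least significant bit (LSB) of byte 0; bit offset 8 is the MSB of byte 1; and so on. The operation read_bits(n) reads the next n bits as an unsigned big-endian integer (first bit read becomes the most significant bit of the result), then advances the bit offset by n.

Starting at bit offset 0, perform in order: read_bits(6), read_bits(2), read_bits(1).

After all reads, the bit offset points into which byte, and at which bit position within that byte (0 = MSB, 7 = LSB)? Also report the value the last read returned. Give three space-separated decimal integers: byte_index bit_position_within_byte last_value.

Read 1: bits[0:6] width=6 -> value=26 (bin 011010); offset now 6 = byte 0 bit 6; 50 bits remain
Read 2: bits[6:8] width=2 -> value=1 (bin 01); offset now 8 = byte 1 bit 0; 48 bits remain
Read 3: bits[8:9] width=1 -> value=1 (bin 1); offset now 9 = byte 1 bit 1; 47 bits remain

Answer: 1 1 1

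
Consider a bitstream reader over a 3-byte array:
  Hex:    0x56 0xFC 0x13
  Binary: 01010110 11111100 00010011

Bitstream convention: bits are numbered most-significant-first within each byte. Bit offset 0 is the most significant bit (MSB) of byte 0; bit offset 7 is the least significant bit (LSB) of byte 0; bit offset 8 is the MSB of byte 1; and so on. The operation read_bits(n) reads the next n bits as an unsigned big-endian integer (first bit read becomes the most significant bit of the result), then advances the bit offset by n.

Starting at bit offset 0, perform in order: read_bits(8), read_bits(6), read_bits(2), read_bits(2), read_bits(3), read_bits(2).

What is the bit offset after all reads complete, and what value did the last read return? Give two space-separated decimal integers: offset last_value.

Read 1: bits[0:8] width=8 -> value=86 (bin 01010110); offset now 8 = byte 1 bit 0; 16 bits remain
Read 2: bits[8:14] width=6 -> value=63 (bin 111111); offset now 14 = byte 1 bit 6; 10 bits remain
Read 3: bits[14:16] width=2 -> value=0 (bin 00); offset now 16 = byte 2 bit 0; 8 bits remain
Read 4: bits[16:18] width=2 -> value=0 (bin 00); offset now 18 = byte 2 bit 2; 6 bits remain
Read 5: bits[18:21] width=3 -> value=2 (bin 010); offset now 21 = byte 2 bit 5; 3 bits remain
Read 6: bits[21:23] width=2 -> value=1 (bin 01); offset now 23 = byte 2 bit 7; 1 bits remain

Answer: 23 1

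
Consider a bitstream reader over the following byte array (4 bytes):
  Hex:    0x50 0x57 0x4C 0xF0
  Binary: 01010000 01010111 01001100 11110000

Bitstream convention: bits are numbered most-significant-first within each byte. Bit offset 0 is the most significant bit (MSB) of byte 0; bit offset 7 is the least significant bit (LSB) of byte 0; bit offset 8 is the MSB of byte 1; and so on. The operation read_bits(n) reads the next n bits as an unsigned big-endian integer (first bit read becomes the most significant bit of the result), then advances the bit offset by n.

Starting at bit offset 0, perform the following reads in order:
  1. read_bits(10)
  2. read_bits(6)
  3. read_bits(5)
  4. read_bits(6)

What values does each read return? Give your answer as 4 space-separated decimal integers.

Answer: 321 23 9 39

Derivation:
Read 1: bits[0:10] width=10 -> value=321 (bin 0101000001); offset now 10 = byte 1 bit 2; 22 bits remain
Read 2: bits[10:16] width=6 -> value=23 (bin 010111); offset now 16 = byte 2 bit 0; 16 bits remain
Read 3: bits[16:21] width=5 -> value=9 (bin 01001); offset now 21 = byte 2 bit 5; 11 bits remain
Read 4: bits[21:27] width=6 -> value=39 (bin 100111); offset now 27 = byte 3 bit 3; 5 bits remain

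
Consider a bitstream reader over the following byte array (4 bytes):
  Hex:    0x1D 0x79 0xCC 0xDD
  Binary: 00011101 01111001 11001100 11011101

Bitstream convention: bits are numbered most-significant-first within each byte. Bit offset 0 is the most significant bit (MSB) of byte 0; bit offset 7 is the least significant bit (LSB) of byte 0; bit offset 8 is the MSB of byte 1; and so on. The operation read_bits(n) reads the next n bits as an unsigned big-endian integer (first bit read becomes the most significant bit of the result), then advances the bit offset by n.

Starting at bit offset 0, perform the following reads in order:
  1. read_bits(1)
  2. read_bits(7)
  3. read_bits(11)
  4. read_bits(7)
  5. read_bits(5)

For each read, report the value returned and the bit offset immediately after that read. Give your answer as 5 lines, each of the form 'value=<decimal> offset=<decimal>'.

Answer: value=0 offset=1
value=29 offset=8
value=974 offset=19
value=51 offset=26
value=14 offset=31

Derivation:
Read 1: bits[0:1] width=1 -> value=0 (bin 0); offset now 1 = byte 0 bit 1; 31 bits remain
Read 2: bits[1:8] width=7 -> value=29 (bin 0011101); offset now 8 = byte 1 bit 0; 24 bits remain
Read 3: bits[8:19] width=11 -> value=974 (bin 01111001110); offset now 19 = byte 2 bit 3; 13 bits remain
Read 4: bits[19:26] width=7 -> value=51 (bin 0110011); offset now 26 = byte 3 bit 2; 6 bits remain
Read 5: bits[26:31] width=5 -> value=14 (bin 01110); offset now 31 = byte 3 bit 7; 1 bits remain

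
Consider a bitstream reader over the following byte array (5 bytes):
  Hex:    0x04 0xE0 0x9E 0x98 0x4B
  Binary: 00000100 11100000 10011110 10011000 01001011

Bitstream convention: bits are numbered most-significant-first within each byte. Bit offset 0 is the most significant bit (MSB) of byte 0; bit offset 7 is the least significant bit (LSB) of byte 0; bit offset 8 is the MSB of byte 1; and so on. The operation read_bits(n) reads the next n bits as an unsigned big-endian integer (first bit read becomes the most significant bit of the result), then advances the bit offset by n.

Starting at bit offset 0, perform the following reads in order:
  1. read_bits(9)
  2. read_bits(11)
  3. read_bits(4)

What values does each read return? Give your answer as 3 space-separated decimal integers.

Read 1: bits[0:9] width=9 -> value=9 (bin 000001001); offset now 9 = byte 1 bit 1; 31 bits remain
Read 2: bits[9:20] width=11 -> value=1545 (bin 11000001001); offset now 20 = byte 2 bit 4; 20 bits remain
Read 3: bits[20:24] width=4 -> value=14 (bin 1110); offset now 24 = byte 3 bit 0; 16 bits remain

Answer: 9 1545 14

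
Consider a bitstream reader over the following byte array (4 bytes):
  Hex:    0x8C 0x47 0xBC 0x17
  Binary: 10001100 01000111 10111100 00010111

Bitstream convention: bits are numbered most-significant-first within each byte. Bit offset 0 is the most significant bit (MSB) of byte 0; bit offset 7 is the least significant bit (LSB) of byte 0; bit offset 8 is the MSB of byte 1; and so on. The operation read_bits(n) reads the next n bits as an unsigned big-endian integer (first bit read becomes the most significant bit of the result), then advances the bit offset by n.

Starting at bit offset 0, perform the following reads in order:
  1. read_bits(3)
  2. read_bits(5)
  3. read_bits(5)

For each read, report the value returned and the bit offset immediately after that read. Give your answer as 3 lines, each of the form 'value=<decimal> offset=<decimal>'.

Answer: value=4 offset=3
value=12 offset=8
value=8 offset=13

Derivation:
Read 1: bits[0:3] width=3 -> value=4 (bin 100); offset now 3 = byte 0 bit 3; 29 bits remain
Read 2: bits[3:8] width=5 -> value=12 (bin 01100); offset now 8 = byte 1 bit 0; 24 bits remain
Read 3: bits[8:13] width=5 -> value=8 (bin 01000); offset now 13 = byte 1 bit 5; 19 bits remain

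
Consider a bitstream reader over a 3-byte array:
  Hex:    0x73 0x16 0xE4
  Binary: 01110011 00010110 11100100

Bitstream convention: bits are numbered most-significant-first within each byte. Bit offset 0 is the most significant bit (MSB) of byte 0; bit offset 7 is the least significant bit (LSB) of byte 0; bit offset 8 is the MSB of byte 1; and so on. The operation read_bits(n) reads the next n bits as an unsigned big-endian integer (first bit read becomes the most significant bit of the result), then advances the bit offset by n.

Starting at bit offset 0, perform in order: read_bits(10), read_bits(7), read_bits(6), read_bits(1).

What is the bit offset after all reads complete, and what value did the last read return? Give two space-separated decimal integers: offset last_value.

Read 1: bits[0:10] width=10 -> value=460 (bin 0111001100); offset now 10 = byte 1 bit 2; 14 bits remain
Read 2: bits[10:17] width=7 -> value=45 (bin 0101101); offset now 17 = byte 2 bit 1; 7 bits remain
Read 3: bits[17:23] width=6 -> value=50 (bin 110010); offset now 23 = byte 2 bit 7; 1 bits remain
Read 4: bits[23:24] width=1 -> value=0 (bin 0); offset now 24 = byte 3 bit 0; 0 bits remain

Answer: 24 0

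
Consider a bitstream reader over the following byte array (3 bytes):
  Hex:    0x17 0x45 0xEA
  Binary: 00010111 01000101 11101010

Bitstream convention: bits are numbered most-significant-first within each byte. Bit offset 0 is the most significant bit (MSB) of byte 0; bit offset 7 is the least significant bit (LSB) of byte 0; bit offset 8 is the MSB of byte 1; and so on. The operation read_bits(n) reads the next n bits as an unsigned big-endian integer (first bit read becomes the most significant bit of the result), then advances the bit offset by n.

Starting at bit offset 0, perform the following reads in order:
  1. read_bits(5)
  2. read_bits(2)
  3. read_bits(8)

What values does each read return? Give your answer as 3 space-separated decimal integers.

Read 1: bits[0:5] width=5 -> value=2 (bin 00010); offset now 5 = byte 0 bit 5; 19 bits remain
Read 2: bits[5:7] width=2 -> value=3 (bin 11); offset now 7 = byte 0 bit 7; 17 bits remain
Read 3: bits[7:15] width=8 -> value=162 (bin 10100010); offset now 15 = byte 1 bit 7; 9 bits remain

Answer: 2 3 162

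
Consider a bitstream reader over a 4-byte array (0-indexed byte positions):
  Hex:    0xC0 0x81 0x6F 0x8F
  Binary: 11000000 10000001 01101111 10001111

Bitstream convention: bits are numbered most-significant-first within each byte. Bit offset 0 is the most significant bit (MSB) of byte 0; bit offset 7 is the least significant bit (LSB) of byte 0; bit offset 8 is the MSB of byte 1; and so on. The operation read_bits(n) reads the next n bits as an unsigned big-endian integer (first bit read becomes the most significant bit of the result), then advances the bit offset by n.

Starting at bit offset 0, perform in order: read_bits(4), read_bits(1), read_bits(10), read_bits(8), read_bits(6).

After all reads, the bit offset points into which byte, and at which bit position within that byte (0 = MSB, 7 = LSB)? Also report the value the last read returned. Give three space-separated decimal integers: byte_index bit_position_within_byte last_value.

Answer: 3 5 49

Derivation:
Read 1: bits[0:4] width=4 -> value=12 (bin 1100); offset now 4 = byte 0 bit 4; 28 bits remain
Read 2: bits[4:5] width=1 -> value=0 (bin 0); offset now 5 = byte 0 bit 5; 27 bits remain
Read 3: bits[5:15] width=10 -> value=64 (bin 0001000000); offset now 15 = byte 1 bit 7; 17 bits remain
Read 4: bits[15:23] width=8 -> value=183 (bin 10110111); offset now 23 = byte 2 bit 7; 9 bits remain
Read 5: bits[23:29] width=6 -> value=49 (bin 110001); offset now 29 = byte 3 bit 5; 3 bits remain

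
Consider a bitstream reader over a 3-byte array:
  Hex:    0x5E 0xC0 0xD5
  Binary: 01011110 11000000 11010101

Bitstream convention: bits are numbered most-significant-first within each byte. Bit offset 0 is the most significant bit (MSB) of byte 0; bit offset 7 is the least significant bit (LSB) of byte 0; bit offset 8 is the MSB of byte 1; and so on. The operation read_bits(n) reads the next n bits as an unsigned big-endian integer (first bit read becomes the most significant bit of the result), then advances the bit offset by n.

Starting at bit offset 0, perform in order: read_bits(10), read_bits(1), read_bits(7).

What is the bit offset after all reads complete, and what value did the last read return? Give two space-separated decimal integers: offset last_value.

Answer: 18 3

Derivation:
Read 1: bits[0:10] width=10 -> value=379 (bin 0101111011); offset now 10 = byte 1 bit 2; 14 bits remain
Read 2: bits[10:11] width=1 -> value=0 (bin 0); offset now 11 = byte 1 bit 3; 13 bits remain
Read 3: bits[11:18] width=7 -> value=3 (bin 0000011); offset now 18 = byte 2 bit 2; 6 bits remain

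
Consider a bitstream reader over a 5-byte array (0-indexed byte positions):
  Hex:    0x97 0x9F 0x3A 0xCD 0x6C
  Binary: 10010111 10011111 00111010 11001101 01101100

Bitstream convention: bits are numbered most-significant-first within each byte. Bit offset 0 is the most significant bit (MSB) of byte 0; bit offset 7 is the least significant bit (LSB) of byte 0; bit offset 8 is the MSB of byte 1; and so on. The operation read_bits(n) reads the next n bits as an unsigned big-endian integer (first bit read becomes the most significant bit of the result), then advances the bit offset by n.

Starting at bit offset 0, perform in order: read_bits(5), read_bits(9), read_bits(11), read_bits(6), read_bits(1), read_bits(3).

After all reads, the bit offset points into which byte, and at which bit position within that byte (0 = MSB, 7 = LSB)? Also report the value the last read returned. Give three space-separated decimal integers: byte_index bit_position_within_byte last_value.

Answer: 4 3 3

Derivation:
Read 1: bits[0:5] width=5 -> value=18 (bin 10010); offset now 5 = byte 0 bit 5; 35 bits remain
Read 2: bits[5:14] width=9 -> value=487 (bin 111100111); offset now 14 = byte 1 bit 6; 26 bits remain
Read 3: bits[14:25] width=11 -> value=1653 (bin 11001110101); offset now 25 = byte 3 bit 1; 15 bits remain
Read 4: bits[25:31] width=6 -> value=38 (bin 100110); offset now 31 = byte 3 bit 7; 9 bits remain
Read 5: bits[31:32] width=1 -> value=1 (bin 1); offset now 32 = byte 4 bit 0; 8 bits remain
Read 6: bits[32:35] width=3 -> value=3 (bin 011); offset now 35 = byte 4 bit 3; 5 bits remain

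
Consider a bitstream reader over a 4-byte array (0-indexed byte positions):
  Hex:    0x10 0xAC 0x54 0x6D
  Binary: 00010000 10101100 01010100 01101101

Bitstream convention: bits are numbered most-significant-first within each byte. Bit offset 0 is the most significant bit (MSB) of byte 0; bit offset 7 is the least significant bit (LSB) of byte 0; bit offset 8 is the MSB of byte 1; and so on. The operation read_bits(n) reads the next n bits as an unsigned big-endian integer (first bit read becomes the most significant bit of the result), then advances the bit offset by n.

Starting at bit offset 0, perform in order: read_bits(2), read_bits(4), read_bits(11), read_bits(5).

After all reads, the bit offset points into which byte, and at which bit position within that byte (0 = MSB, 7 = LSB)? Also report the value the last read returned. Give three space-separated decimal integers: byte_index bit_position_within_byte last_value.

Read 1: bits[0:2] width=2 -> value=0 (bin 00); offset now 2 = byte 0 bit 2; 30 bits remain
Read 2: bits[2:6] width=4 -> value=4 (bin 0100); offset now 6 = byte 0 bit 6; 26 bits remain
Read 3: bits[6:17] width=11 -> value=344 (bin 00101011000); offset now 17 = byte 2 bit 1; 15 bits remain
Read 4: bits[17:22] width=5 -> value=21 (bin 10101); offset now 22 = byte 2 bit 6; 10 bits remain

Answer: 2 6 21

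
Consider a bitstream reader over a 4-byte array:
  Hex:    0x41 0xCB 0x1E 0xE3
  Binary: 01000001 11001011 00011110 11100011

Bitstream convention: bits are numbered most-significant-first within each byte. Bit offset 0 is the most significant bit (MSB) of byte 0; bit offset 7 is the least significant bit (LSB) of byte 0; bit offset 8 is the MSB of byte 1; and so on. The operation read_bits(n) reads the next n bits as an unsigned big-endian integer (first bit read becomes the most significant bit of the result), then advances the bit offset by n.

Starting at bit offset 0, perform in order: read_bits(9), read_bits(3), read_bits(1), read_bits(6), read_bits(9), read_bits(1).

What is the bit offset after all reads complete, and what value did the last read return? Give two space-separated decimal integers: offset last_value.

Answer: 29 0

Derivation:
Read 1: bits[0:9] width=9 -> value=131 (bin 010000011); offset now 9 = byte 1 bit 1; 23 bits remain
Read 2: bits[9:12] width=3 -> value=4 (bin 100); offset now 12 = byte 1 bit 4; 20 bits remain
Read 3: bits[12:13] width=1 -> value=1 (bin 1); offset now 13 = byte 1 bit 5; 19 bits remain
Read 4: bits[13:19] width=6 -> value=24 (bin 011000); offset now 19 = byte 2 bit 3; 13 bits remain
Read 5: bits[19:28] width=9 -> value=494 (bin 111101110); offset now 28 = byte 3 bit 4; 4 bits remain
Read 6: bits[28:29] width=1 -> value=0 (bin 0); offset now 29 = byte 3 bit 5; 3 bits remain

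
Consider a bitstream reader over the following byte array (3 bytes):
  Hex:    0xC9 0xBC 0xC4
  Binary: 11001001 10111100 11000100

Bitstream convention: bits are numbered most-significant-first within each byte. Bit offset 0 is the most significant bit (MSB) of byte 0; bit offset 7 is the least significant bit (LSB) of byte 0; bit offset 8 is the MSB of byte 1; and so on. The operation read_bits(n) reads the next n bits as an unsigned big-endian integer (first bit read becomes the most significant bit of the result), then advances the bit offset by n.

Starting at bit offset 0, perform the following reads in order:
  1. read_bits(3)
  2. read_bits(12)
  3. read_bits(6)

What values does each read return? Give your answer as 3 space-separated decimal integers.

Answer: 6 1246 24

Derivation:
Read 1: bits[0:3] width=3 -> value=6 (bin 110); offset now 3 = byte 0 bit 3; 21 bits remain
Read 2: bits[3:15] width=12 -> value=1246 (bin 010011011110); offset now 15 = byte 1 bit 7; 9 bits remain
Read 3: bits[15:21] width=6 -> value=24 (bin 011000); offset now 21 = byte 2 bit 5; 3 bits remain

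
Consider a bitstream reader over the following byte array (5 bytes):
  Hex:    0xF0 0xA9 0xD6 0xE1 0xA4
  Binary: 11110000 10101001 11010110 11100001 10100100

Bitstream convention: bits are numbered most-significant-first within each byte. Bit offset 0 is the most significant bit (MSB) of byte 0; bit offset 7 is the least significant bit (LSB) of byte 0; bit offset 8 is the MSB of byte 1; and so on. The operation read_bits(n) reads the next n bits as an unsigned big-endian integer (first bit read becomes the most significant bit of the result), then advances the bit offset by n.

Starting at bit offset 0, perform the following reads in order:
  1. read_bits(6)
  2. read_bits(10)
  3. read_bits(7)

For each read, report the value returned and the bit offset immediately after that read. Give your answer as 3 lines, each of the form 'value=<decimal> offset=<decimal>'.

Read 1: bits[0:6] width=6 -> value=60 (bin 111100); offset now 6 = byte 0 bit 6; 34 bits remain
Read 2: bits[6:16] width=10 -> value=169 (bin 0010101001); offset now 16 = byte 2 bit 0; 24 bits remain
Read 3: bits[16:23] width=7 -> value=107 (bin 1101011); offset now 23 = byte 2 bit 7; 17 bits remain

Answer: value=60 offset=6
value=169 offset=16
value=107 offset=23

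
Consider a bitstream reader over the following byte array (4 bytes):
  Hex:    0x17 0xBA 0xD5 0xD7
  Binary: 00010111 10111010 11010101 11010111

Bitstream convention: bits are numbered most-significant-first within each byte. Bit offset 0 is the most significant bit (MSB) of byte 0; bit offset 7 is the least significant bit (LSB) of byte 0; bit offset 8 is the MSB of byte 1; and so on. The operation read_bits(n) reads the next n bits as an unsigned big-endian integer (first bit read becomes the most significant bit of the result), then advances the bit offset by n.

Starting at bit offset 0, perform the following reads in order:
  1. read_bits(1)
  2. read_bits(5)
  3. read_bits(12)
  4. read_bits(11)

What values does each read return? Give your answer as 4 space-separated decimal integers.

Answer: 0 5 3819 698

Derivation:
Read 1: bits[0:1] width=1 -> value=0 (bin 0); offset now 1 = byte 0 bit 1; 31 bits remain
Read 2: bits[1:6] width=5 -> value=5 (bin 00101); offset now 6 = byte 0 bit 6; 26 bits remain
Read 3: bits[6:18] width=12 -> value=3819 (bin 111011101011); offset now 18 = byte 2 bit 2; 14 bits remain
Read 4: bits[18:29] width=11 -> value=698 (bin 01010111010); offset now 29 = byte 3 bit 5; 3 bits remain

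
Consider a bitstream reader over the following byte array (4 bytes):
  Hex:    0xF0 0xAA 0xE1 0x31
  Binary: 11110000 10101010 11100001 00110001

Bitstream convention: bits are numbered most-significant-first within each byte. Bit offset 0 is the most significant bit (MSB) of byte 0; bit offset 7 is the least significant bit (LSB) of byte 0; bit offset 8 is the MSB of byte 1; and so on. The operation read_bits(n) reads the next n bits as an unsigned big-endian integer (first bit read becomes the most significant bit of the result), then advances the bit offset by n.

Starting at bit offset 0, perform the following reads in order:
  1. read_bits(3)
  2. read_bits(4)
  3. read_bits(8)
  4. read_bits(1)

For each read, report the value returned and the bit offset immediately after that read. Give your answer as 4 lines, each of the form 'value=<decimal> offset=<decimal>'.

Read 1: bits[0:3] width=3 -> value=7 (bin 111); offset now 3 = byte 0 bit 3; 29 bits remain
Read 2: bits[3:7] width=4 -> value=8 (bin 1000); offset now 7 = byte 0 bit 7; 25 bits remain
Read 3: bits[7:15] width=8 -> value=85 (bin 01010101); offset now 15 = byte 1 bit 7; 17 bits remain
Read 4: bits[15:16] width=1 -> value=0 (bin 0); offset now 16 = byte 2 bit 0; 16 bits remain

Answer: value=7 offset=3
value=8 offset=7
value=85 offset=15
value=0 offset=16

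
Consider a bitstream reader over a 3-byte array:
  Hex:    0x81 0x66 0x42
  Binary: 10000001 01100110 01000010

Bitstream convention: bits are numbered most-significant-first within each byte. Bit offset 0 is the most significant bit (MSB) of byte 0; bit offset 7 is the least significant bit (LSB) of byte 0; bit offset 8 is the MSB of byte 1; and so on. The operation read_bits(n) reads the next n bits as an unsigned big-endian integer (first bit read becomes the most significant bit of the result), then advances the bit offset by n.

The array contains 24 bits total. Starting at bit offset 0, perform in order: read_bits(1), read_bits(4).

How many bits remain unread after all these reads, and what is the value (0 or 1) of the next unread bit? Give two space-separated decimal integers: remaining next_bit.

Answer: 19 0

Derivation:
Read 1: bits[0:1] width=1 -> value=1 (bin 1); offset now 1 = byte 0 bit 1; 23 bits remain
Read 2: bits[1:5] width=4 -> value=0 (bin 0000); offset now 5 = byte 0 bit 5; 19 bits remain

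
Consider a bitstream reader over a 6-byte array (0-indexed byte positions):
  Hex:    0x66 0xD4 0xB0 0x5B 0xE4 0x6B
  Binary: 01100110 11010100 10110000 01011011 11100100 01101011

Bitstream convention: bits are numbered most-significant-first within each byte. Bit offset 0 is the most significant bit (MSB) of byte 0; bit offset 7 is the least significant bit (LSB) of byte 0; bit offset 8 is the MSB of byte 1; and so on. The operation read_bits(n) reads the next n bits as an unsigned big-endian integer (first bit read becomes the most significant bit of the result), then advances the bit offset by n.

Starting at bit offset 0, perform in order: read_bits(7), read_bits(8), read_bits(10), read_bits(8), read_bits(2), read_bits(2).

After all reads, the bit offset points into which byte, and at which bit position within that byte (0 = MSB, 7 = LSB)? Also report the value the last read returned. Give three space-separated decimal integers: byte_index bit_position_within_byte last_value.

Answer: 4 5 0

Derivation:
Read 1: bits[0:7] width=7 -> value=51 (bin 0110011); offset now 7 = byte 0 bit 7; 41 bits remain
Read 2: bits[7:15] width=8 -> value=106 (bin 01101010); offset now 15 = byte 1 bit 7; 33 bits remain
Read 3: bits[15:25] width=10 -> value=352 (bin 0101100000); offset now 25 = byte 3 bit 1; 23 bits remain
Read 4: bits[25:33] width=8 -> value=183 (bin 10110111); offset now 33 = byte 4 bit 1; 15 bits remain
Read 5: bits[33:35] width=2 -> value=3 (bin 11); offset now 35 = byte 4 bit 3; 13 bits remain
Read 6: bits[35:37] width=2 -> value=0 (bin 00); offset now 37 = byte 4 bit 5; 11 bits remain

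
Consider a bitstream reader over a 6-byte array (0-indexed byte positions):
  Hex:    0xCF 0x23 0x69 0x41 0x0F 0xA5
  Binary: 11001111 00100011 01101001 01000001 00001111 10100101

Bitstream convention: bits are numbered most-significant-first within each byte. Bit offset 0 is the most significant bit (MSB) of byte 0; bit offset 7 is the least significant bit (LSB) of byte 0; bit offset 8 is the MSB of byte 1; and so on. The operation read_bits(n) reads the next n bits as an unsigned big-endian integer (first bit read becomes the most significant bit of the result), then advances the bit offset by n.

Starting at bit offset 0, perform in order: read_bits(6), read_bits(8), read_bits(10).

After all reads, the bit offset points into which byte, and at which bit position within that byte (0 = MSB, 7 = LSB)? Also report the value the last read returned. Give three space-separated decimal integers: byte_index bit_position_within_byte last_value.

Read 1: bits[0:6] width=6 -> value=51 (bin 110011); offset now 6 = byte 0 bit 6; 42 bits remain
Read 2: bits[6:14] width=8 -> value=200 (bin 11001000); offset now 14 = byte 1 bit 6; 34 bits remain
Read 3: bits[14:24] width=10 -> value=873 (bin 1101101001); offset now 24 = byte 3 bit 0; 24 bits remain

Answer: 3 0 873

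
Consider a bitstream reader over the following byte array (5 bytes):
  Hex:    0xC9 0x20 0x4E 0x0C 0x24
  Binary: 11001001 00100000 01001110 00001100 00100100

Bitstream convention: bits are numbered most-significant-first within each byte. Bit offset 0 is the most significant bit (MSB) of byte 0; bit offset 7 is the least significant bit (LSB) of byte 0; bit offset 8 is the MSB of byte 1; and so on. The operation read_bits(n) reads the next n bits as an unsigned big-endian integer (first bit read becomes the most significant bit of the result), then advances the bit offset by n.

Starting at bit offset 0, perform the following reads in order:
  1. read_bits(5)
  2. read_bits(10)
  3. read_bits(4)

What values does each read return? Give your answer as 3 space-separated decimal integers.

Answer: 25 144 2

Derivation:
Read 1: bits[0:5] width=5 -> value=25 (bin 11001); offset now 5 = byte 0 bit 5; 35 bits remain
Read 2: bits[5:15] width=10 -> value=144 (bin 0010010000); offset now 15 = byte 1 bit 7; 25 bits remain
Read 3: bits[15:19] width=4 -> value=2 (bin 0010); offset now 19 = byte 2 bit 3; 21 bits remain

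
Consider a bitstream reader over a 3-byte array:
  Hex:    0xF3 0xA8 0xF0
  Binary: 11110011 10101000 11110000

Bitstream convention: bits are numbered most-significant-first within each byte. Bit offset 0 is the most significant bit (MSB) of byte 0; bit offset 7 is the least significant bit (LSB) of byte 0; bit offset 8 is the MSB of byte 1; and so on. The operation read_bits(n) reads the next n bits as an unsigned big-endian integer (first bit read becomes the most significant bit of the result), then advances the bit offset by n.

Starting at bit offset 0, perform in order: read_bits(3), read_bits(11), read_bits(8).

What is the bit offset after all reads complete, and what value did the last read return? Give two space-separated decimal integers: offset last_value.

Answer: 22 60

Derivation:
Read 1: bits[0:3] width=3 -> value=7 (bin 111); offset now 3 = byte 0 bit 3; 21 bits remain
Read 2: bits[3:14] width=11 -> value=1258 (bin 10011101010); offset now 14 = byte 1 bit 6; 10 bits remain
Read 3: bits[14:22] width=8 -> value=60 (bin 00111100); offset now 22 = byte 2 bit 6; 2 bits remain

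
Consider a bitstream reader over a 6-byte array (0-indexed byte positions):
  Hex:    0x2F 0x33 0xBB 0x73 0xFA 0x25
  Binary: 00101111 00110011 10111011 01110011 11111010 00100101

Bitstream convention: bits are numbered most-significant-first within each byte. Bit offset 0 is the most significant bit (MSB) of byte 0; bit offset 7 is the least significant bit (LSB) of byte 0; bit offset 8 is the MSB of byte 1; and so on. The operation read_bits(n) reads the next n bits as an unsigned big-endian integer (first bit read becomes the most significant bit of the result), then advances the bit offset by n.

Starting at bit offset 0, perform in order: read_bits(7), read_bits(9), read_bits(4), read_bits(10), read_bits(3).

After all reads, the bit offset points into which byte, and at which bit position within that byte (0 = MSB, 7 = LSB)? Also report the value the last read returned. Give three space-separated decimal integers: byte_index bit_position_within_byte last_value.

Read 1: bits[0:7] width=7 -> value=23 (bin 0010111); offset now 7 = byte 0 bit 7; 41 bits remain
Read 2: bits[7:16] width=9 -> value=307 (bin 100110011); offset now 16 = byte 2 bit 0; 32 bits remain
Read 3: bits[16:20] width=4 -> value=11 (bin 1011); offset now 20 = byte 2 bit 4; 28 bits remain
Read 4: bits[20:30] width=10 -> value=732 (bin 1011011100); offset now 30 = byte 3 bit 6; 18 bits remain
Read 5: bits[30:33] width=3 -> value=7 (bin 111); offset now 33 = byte 4 bit 1; 15 bits remain

Answer: 4 1 7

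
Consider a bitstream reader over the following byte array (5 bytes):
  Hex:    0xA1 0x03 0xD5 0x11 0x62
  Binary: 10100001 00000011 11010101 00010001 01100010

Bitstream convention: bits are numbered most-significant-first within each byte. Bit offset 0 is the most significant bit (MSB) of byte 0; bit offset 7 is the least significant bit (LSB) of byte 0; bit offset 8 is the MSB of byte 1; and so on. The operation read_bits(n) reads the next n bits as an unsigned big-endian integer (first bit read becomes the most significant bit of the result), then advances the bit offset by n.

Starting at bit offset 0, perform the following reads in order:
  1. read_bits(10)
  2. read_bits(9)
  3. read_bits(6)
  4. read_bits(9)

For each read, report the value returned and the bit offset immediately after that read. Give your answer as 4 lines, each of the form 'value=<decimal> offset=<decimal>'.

Read 1: bits[0:10] width=10 -> value=644 (bin 1010000100); offset now 10 = byte 1 bit 2; 30 bits remain
Read 2: bits[10:19] width=9 -> value=30 (bin 000011110); offset now 19 = byte 2 bit 3; 21 bits remain
Read 3: bits[19:25] width=6 -> value=42 (bin 101010); offset now 25 = byte 3 bit 1; 15 bits remain
Read 4: bits[25:34] width=9 -> value=69 (bin 001000101); offset now 34 = byte 4 bit 2; 6 bits remain

Answer: value=644 offset=10
value=30 offset=19
value=42 offset=25
value=69 offset=34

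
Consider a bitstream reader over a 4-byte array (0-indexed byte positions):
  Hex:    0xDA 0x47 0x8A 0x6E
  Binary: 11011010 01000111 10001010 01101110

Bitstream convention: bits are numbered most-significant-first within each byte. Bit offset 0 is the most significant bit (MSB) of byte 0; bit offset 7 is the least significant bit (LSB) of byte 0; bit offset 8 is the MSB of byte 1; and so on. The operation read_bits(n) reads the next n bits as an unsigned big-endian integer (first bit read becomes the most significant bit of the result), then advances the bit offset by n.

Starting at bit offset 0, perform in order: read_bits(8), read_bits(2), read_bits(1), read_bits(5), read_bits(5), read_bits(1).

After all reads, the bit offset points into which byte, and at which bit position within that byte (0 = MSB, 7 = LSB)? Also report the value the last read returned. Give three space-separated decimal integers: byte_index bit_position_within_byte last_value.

Answer: 2 6 0

Derivation:
Read 1: bits[0:8] width=8 -> value=218 (bin 11011010); offset now 8 = byte 1 bit 0; 24 bits remain
Read 2: bits[8:10] width=2 -> value=1 (bin 01); offset now 10 = byte 1 bit 2; 22 bits remain
Read 3: bits[10:11] width=1 -> value=0 (bin 0); offset now 11 = byte 1 bit 3; 21 bits remain
Read 4: bits[11:16] width=5 -> value=7 (bin 00111); offset now 16 = byte 2 bit 0; 16 bits remain
Read 5: bits[16:21] width=5 -> value=17 (bin 10001); offset now 21 = byte 2 bit 5; 11 bits remain
Read 6: bits[21:22] width=1 -> value=0 (bin 0); offset now 22 = byte 2 bit 6; 10 bits remain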